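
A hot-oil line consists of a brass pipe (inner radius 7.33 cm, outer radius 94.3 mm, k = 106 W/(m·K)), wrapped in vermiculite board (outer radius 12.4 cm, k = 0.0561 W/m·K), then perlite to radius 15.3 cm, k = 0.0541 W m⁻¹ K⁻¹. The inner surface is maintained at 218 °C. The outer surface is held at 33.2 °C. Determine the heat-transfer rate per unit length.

Series thermal resistances, inner to outer:
  R'_brass = ln(0.0943/0.0733)/(2πk) = 0.2519/(2π·106) = 3.782×10^-4 m·K/W
  R'_vermiculite board = ln(0.124/0.0943)/(2πk) = 0.2738/(2π·0.0561) = 0.7768 m·K/W
  R'_perlite = ln(0.153/0.124)/(2πk) = 0.2102/(2π·0.0541) = 0.6183 m·K/W
ΣR = 3.782×10^-4 + 0.7768 + 0.6183 = 1.395 m·K/W
Q' = ΔT/ΣR = (218 °C − 33.2 °C)/1.395 = 132 W/m

Q' = 132 W/m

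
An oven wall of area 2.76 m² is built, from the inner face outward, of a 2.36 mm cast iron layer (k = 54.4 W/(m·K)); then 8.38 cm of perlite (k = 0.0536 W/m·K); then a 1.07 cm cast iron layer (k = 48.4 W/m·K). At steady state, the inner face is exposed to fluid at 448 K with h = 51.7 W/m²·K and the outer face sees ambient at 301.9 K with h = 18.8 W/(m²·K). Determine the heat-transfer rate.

Q = 246 W

Treat each layer as a resistance in series:
  R_conv,in = 1/(hA) = 1/(51.7·2.76) = 0.007008 K/W
  R_cast iron = L/(kA) = 0.00236/(54.4·2.76) = 1.572×10^-5 K/W
  R_perlite = L/(kA) = 0.0838/(0.0536·2.76) = 0.5665 K/W
  R_cast iron = L/(kA) = 0.0107/(48.4·2.76) = 8.010×10^-5 K/W
  R_conv,out = 1/(hA) = 1/(18.8·2.76) = 0.01927 K/W
ΣR = 0.007008 + 1.572×10^-5 + 0.5665 + 8.010×10^-5 + 0.01927 = 0.5929 K/W
Q = ΔT/ΣR = (448 K − 301.9 K)/0.5929 = 246 W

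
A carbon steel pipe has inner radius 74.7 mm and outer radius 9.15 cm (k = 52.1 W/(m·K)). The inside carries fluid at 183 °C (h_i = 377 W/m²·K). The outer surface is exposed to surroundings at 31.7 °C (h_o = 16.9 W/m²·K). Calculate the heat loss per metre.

Series thermal resistances, inner to outer:
  R'_conv,in = 1/(2πr h) = 1/(2π·0.0747·377) = 0.005651 m·K/W
  R'_carbon steel = ln(0.0915/0.0747)/(2πk) = 0.2029/(2π·52.1) = 6.197×10^-4 m·K/W
  R'_conv,out = 1/(2πr h) = 1/(2π·0.0915·16.9) = 0.1029 m·K/W
ΣR = 0.005651 + 6.197×10^-4 + 0.1029 = 0.1092 m·K/W
Q' = ΔT/ΣR = (183 °C − 31.7 °C)/0.1092 = 1390 W/m

Q' = 1390 W/m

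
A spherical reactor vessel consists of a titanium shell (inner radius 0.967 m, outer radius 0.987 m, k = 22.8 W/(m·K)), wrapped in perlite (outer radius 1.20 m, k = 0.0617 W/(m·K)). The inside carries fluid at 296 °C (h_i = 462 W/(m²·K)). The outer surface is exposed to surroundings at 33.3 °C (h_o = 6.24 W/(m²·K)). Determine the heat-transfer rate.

Q = 1090 W

Series thermal resistances, inner to outer:
  R_conv,in = 1/(4πr²h) = 1/(4π·0.967²·462) = 1.842×10^-4 K/W
  R_titanium = (1/0.967 − 1/0.987)/(4πk) = 0.02095/(4π·22.8) = 7.314×10^-5 K/W
  R_perlite = (1/0.987 − 1/1.20)/(4πk) = 0.1798/(4π·0.0617) = 0.2319 K/W
  R_conv,out = 1/(4πr²h) = 1/(4π·1.20²·6.24) = 0.008856 K/W
ΣR = 1.842×10^-4 + 7.314×10^-5 + 0.2319 + 0.008856 = 0.2410 K/W
Q = ΔT/ΣR = (296 °C − 33.3 °C)/0.2410 = 1090 W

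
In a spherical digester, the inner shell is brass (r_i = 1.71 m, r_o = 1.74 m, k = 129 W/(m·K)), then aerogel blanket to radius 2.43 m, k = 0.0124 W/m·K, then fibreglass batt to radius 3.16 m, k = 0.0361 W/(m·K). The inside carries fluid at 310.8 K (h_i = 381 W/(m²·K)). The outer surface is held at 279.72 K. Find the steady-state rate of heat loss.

Q = 24.7 W

Treat each layer as a resistance in series:
  R_conv,in = 1/(4πr²h) = 1/(4π·1.71²·381) = 7.143×10^-5 K/W
  R_brass = (1/1.71 − 1/1.74)/(4πk) = 0.01008/(4π·129) = 6.220×10^-6 K/W
  R_aerogel blanket = (1/1.74 − 1/2.43)/(4πk) = 0.1632/(4π·0.0124) = 1.047 K/W
  R_fibreglass batt = (1/2.43 − 1/3.16)/(4πk) = 0.09507/(4π·0.0361) = 0.2096 K/W
ΣR = 7.143×10^-5 + 6.220×10^-6 + 1.047 + 0.2096 = 1.257 K/W
Q = ΔT/ΣR = (310.8 K − 279.72 K)/1.257 = 24.7 W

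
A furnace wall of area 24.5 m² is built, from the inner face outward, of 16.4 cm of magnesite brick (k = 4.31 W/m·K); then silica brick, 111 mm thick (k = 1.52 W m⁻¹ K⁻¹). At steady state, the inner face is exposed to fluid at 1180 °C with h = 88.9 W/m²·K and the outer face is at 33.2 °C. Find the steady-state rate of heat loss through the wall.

Q = 2.30×10^5 W

Resistance network (inner→outer):
  R_conv,in = 1/(hA) = 1/(88.9·24.5) = 4.591×10^-4 K/W
  R_magnesite brick = L/(kA) = 0.164/(4.31·24.5) = 0.001553 K/W
  R_silica brick = L/(kA) = 0.111/(1.52·24.5) = 0.002981 K/W
ΣR = 4.591×10^-4 + 0.001553 + 0.002981 = 0.004993 K/W
Q = ΔT/ΣR = (1180 °C − 33.2 °C)/0.004993 = 2.30×10^5 W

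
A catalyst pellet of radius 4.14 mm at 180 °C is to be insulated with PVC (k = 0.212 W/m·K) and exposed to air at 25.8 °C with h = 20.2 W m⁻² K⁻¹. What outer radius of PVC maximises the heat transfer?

For a sphere, r_cr = 2k_ins/h = 2·0.212/20.2 = 0.0210 m = 2.10 cm

r_cr = 2.10 cm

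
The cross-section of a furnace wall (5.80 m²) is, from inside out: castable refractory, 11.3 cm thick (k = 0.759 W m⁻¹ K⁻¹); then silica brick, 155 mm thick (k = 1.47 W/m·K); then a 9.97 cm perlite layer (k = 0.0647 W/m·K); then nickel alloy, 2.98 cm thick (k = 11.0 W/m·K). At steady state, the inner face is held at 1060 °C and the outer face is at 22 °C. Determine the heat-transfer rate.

Resistance network (inner→outer):
  R_castable refractory = L/(kA) = 0.113/(0.759·5.80) = 0.02567 K/W
  R_silica brick = L/(kA) = 0.155/(1.47·5.80) = 0.01818 K/W
  R_perlite = L/(kA) = 0.0997/(0.0647·5.80) = 0.2657 K/W
  R_nickel alloy = L/(kA) = 0.0298/(11.0·5.80) = 4.671×10^-4 K/W
ΣR = 0.02567 + 0.01818 + 0.2657 + 4.671×10^-4 = 0.3100 K/W
Q = ΔT/ΣR = (1060 °C − 22 °C)/0.3100 = 3350 W

Q = 3.35 kW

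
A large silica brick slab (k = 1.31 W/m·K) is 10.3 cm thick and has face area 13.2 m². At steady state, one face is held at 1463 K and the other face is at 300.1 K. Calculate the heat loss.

Q = kA·ΔT/L = 1.31 × 13.2 × |1463 K − 300.1 K| / 0.103 = 1.95×10^5 W

Q = 195 kW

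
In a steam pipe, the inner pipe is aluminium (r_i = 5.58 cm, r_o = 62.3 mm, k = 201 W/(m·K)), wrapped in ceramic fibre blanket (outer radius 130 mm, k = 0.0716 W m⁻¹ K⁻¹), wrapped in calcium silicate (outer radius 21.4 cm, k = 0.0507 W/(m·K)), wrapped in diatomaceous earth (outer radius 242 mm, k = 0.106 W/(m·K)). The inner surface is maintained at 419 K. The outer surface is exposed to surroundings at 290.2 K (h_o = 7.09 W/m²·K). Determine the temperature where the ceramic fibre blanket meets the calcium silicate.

T = 358.4 K

Series thermal resistances, inner to outer:
  R'_aluminium = ln(0.0623/0.0558)/(2πk) = 0.1102/(2π·201) = 8.725×10^-5 m·K/W
  R'_ceramic fibre blanket = ln(0.130/0.0623)/(2πk) = 0.7356/(2π·0.0716) = 1.635 m·K/W
  R'_calcium silicate = ln(0.214/0.130)/(2πk) = 0.4984/(2π·0.0507) = 1.565 m·K/W
  R'_diatomaceous earth = ln(0.242/0.214)/(2πk) = 0.1230/(2π·0.106) = 0.1846 m·K/W
  R'_conv,out = 1/(2πr h) = 1/(2π·0.242·7.09) = 0.09276 m·K/W
ΣR = 8.725×10^-5 + 1.635 + 1.565 + 0.1846 + 0.09276 = 3.477 m·K/W
Q' = ΔT/ΣR = (419 K − 290.2 K)/3.477 = 37.04 W/m
From the inner boundary to the ceramic fibre blanket/calcium silicate interface, ΣR_partial = 1.635 m·K/W.
T_interface = T_in − Q'·ΣR_partial = 419 K − (37.04)(1.635) = 358.4 K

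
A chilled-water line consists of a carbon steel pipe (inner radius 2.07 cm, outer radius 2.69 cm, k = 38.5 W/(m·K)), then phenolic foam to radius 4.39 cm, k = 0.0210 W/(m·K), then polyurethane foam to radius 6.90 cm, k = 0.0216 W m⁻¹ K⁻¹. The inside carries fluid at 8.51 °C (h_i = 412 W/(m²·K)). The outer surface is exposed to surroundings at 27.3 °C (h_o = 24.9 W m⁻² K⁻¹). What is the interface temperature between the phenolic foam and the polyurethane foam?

Resistance network (inner→outer):
  R'_conv,in = 1/(2πr h) = 1/(2π·0.0207·412) = 0.01866 m·K/W
  R'_carbon steel = ln(0.0269/0.0207)/(2πk) = 0.2620/(2π·38.5) = 0.001083 m·K/W
  R'_phenolic foam = ln(0.0439/0.0269)/(2πk) = 0.4898/(2π·0.0210) = 3.712 m·K/W
  R'_polyurethane foam = ln(0.0690/0.0439)/(2πk) = 0.4522/(2π·0.0216) = 3.332 m·K/W
  R'_conv,out = 1/(2πr h) = 1/(2π·0.0690·24.9) = 0.09263 m·K/W
ΣR = 0.01866 + 0.001083 + 3.712 + 3.332 + 0.09263 = 7.156 m·K/W
Q' = ΔT/ΣR = (8.51 °C − 27.3 °C)/7.156 = -2.626 W/m
From the inner boundary to the phenolic foam/polyurethane foam interface, ΣR_partial = 3.732 m·K/W.
T_interface = T_in − Q'·ΣR_partial = 8.51 °C − (-2.626)(3.732) = 18.3 °C

T = 18.3 °C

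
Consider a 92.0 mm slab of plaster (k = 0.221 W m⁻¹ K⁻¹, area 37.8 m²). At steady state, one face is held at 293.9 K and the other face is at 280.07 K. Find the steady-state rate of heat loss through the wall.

Q = 1260 W

Q = kA·ΔT/L = 0.221 × 37.8 × |293.9 K − 280.07 K| / 0.0920 = 1260 W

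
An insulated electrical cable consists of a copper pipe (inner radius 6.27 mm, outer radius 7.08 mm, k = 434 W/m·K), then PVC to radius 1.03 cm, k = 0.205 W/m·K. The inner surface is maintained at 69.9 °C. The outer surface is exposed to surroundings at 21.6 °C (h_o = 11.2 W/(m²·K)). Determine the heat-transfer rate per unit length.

Q' = 28.9 W/m

Series thermal resistances, inner to outer:
  R'_copper = ln(0.00708/0.00627)/(2πk) = 0.1215/(2π·434) = 4.456×10^-5 m·K/W
  R'_PVC = ln(0.0103/0.00708)/(2πk) = 0.3749/(2π·0.205) = 0.2910 m·K/W
  R'_conv,out = 1/(2πr h) = 1/(2π·0.0103·11.2) = 1.380 m·K/W
ΣR = 4.456×10^-5 + 0.2910 + 1.380 = 1.671 m·K/W
Q' = ΔT/ΣR = (69.9 °C − 21.6 °C)/1.671 = 28.9 W/m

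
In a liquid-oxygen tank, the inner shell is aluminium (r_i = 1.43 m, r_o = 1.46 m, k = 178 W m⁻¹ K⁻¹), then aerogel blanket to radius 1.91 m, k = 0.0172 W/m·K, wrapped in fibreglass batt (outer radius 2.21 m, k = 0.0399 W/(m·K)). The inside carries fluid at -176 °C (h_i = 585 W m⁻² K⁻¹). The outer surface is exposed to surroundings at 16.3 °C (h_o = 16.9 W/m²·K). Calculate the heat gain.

Series thermal resistances, inner to outer:
  R_conv,in = 1/(4πr²h) = 1/(4π·1.43²·585) = 6.652×10^-5 K/W
  R_aluminium = (1/1.43 − 1/1.46)/(4πk) = 0.01437/(4π·178) = 6.424×10^-6 K/W
  R_aerogel blanket = (1/1.46 − 1/1.91)/(4πk) = 0.1614/(4π·0.0172) = 0.7466 K/W
  R_fibreglass batt = (1/1.91 − 1/2.21)/(4πk) = 0.07107/(4π·0.0399) = 0.1417 K/W
  R_conv,out = 1/(4πr²h) = 1/(4π·2.21²·16.9) = 9.641×10^-4 K/W
ΣR = 6.652×10^-5 + 6.424×10^-6 + 0.7466 + 0.1417 + 9.641×10^-4 = 0.8893 K/W
Q = ΔT/ΣR = (-176 °C − 16.3 °C)/0.8893 = -216 W
(Negative Q ⇒ heat flows inward; heat gain = 216 W.)

Q = 216 W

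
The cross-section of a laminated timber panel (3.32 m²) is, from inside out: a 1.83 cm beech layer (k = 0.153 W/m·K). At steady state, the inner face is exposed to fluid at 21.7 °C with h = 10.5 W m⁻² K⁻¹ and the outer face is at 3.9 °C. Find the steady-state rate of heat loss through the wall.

Q = 275 W

Series thermal resistances, inner to outer:
  R_conv,in = 1/(hA) = 1/(10.5·3.32) = 0.02869 K/W
  R_beech = L/(kA) = 0.0183/(0.153·3.32) = 0.03603 K/W
ΣR = 0.02869 + 0.03603 = 0.06472 K/W
Q = ΔT/ΣR = (21.7 °C − 3.9 °C)/0.06472 = 275 W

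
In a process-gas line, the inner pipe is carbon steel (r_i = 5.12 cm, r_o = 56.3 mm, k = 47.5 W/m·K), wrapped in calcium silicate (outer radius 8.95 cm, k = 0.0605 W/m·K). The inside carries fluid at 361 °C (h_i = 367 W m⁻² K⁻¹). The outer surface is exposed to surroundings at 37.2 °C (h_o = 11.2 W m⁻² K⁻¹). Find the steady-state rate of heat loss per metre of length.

Q' = 233 W/m

Series thermal resistances, inner to outer:
  R'_conv,in = 1/(2πr h) = 1/(2π·0.0512·367) = 0.008470 m·K/W
  R'_carbon steel = ln(0.0563/0.0512)/(2πk) = 0.09496/(2π·47.5) = 3.182×10^-4 m·K/W
  R'_calcium silicate = ln(0.0895/0.0563)/(2πk) = 0.4635/(2π·0.0605) = 1.219 m·K/W
  R'_conv,out = 1/(2πr h) = 1/(2π·0.0895·11.2) = 0.1588 m·K/W
ΣR = 0.008470 + 3.182×10^-4 + 1.219 + 0.1588 = 1.387 m·K/W
Q' = ΔT/ΣR = (361 °C − 37.2 °C)/1.387 = 233 W/m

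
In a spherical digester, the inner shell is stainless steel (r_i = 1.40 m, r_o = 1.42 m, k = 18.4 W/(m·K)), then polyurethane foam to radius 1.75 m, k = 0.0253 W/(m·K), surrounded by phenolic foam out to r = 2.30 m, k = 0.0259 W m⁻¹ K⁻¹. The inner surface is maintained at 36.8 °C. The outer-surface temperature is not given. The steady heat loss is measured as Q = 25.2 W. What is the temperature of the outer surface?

Sum the resistances:
  R_stainless steel = (1/1.40 − 1/1.42)/(4πk) = 0.01006/(4π·18.4) = 4.351×10^-5 K/W
  R_polyurethane foam = (1/1.42 − 1/1.75)/(4πk) = 0.1328/(4π·0.0253) = 0.4177 K/W
  R_phenolic foam = (1/1.75 − 1/2.30)/(4πk) = 0.1366/(4π·0.0259) = 0.4198 K/W
ΣR = 0.8376 K/W
ΔT = Q·ΣR = 25.2 × 0.8376 = 21.11 K
Heat flows outward, so T_out = T_in − ΔT = 36.8 − 21.11 = 15.7 °C

T_out = 15.7 °C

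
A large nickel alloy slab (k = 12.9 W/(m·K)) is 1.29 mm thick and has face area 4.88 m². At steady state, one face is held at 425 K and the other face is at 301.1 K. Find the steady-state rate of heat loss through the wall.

Q = kA·ΔT/L = 12.9 × 4.88 × |425 K − 301.1 K| / 0.00129 = 6.05×10^6 W

Q = 6050 kW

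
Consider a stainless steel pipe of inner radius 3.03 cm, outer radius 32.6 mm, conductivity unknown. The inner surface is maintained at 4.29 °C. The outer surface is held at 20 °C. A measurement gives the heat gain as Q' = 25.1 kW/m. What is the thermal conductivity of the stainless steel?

k = 18.6 W/m·K

ΣR = ΔT/Q' = |4.29 − 20|/25100 = 6.259×10^-4 m·K/W
ln(r₂/r₁)/(2πk) = 6.259×10^-4 ⇒ k = 0.07316/(2π·6.259×10^-4) = 18.6 W/m·K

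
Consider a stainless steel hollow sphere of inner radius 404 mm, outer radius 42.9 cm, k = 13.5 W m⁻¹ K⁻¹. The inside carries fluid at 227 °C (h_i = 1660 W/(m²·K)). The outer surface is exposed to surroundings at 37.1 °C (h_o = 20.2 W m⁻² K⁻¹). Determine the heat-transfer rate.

Q = 8.42 kW

Resistance network (inner→outer):
  R_conv,in = 1/(4πr²h) = 1/(4π·0.404²·1660) = 2.937×10^-4 K/W
  R_stainless steel = (1/0.404 − 1/0.429)/(4πk) = 0.1442/(4π·13.5) = 8.503×10^-4 K/W
  R_conv,out = 1/(4πr²h) = 1/(4π·0.429²·20.2) = 0.02141 K/W
ΣR = 2.937×10^-4 + 8.503×10^-4 + 0.02141 = 0.02255 K/W
Q = ΔT/ΣR = (227 °C − 37.1 °C)/0.02255 = 8420 W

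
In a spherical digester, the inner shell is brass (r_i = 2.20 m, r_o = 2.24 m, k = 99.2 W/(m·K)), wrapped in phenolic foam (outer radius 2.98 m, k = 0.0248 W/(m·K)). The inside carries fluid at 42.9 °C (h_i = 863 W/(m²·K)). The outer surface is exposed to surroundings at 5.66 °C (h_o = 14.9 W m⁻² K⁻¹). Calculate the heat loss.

Treat each layer as a resistance in series:
  R_conv,in = 1/(4πr²h) = 1/(4π·2.20²·863) = 1.905×10^-5 K/W
  R_brass = (1/2.20 − 1/2.24)/(4πk) = 0.008117/(4π·99.2) = 6.511×10^-6 K/W
  R_phenolic foam = (1/2.24 − 1/2.98)/(4πk) = 0.1109/(4π·0.0248) = 0.3557 K/W
  R_conv,out = 1/(4πr²h) = 1/(4π·2.98²·14.9) = 6.014×10^-4 K/W
ΣR = 1.905×10^-5 + 6.511×10^-6 + 0.3557 + 6.014×10^-4 = 0.3563 K/W
Q = ΔT/ΣR = (42.9 °C − 5.66 °C)/0.3563 = 105 W

Q = 105 W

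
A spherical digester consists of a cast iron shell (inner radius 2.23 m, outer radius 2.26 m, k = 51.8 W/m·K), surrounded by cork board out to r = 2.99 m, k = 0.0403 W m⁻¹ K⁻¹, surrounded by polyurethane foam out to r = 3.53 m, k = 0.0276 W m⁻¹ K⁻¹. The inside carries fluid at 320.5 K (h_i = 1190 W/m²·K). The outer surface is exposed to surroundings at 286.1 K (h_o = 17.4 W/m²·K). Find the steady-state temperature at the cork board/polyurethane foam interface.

T = 300.2 K

Series thermal resistances, inner to outer:
  R_conv,in = 1/(4πr²h) = 1/(4π·2.23²·1190) = 1.345×10^-5 K/W
  R_cast iron = (1/2.23 − 1/2.26)/(4πk) = 0.005953/(4π·51.8) = 9.145×10^-6 K/W
  R_cork board = (1/2.26 − 1/2.99)/(4πk) = 0.1080/(4π·0.0403) = 0.2133 K/W
  R_polyurethane foam = (1/2.99 − 1/3.53)/(4πk) = 0.05116/(4π·0.0276) = 0.1475 K/W
  R_conv,out = 1/(4πr²h) = 1/(4π·3.53²·17.4) = 3.670×10^-4 K/W
ΣR = 1.345×10^-5 + 9.145×10^-6 + 0.2133 + 0.1475 + 3.670×10^-4 = 0.3612 K/W
Q = ΔT/ΣR = (320.5 K − 286.1 K)/0.3612 = 95.24 W
From the inner boundary to the cork board/polyurethane foam interface, ΣR_partial = 0.2133 K/W.
T_interface = T_in − Q·ΣR_partial = 320.5 K − (95.24)(0.2133) = 300.2 K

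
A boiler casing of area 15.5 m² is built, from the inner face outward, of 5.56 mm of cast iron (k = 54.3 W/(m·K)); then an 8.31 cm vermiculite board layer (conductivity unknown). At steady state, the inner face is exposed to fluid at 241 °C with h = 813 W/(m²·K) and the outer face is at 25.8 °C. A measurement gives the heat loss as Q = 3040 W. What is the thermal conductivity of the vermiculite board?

ΣR = ΔT/Q = |241 − 25.8|/3040 = 0.07079 K/W
Known resistances:
  R_conv,in = 1/(hA) = 1/(813·15.5) = 7.936×10^-5 K/W
  R_cast iron = L/(kA) = 0.00556/(54.3·15.5) = 6.606×10^-6 K/W
R_vermiculite board = ΣR − ΣR_known = 0.07079 − 8.597×10^-5 = 0.07070 K/W
L/(kA) = 0.07070 ⇒ k = 0.0831/(0.07070·15.5) = 0.0758 W/m·K

k = 0.0758 W/m·K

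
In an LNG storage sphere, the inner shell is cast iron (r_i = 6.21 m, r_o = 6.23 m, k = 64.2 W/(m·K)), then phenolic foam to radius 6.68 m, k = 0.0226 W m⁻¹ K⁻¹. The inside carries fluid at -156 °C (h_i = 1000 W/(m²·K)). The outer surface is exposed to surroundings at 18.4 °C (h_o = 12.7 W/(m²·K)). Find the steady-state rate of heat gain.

Resistance network (inner→outer):
  R_conv,in = 1/(4πr²h) = 1/(4π·6.21²·1000) = 2.064×10^-6 K/W
  R_cast iron = (1/6.21 − 1/6.23)/(4πk) = 5.170×10^-4/(4π·64.2) = 6.408×10^-7 K/W
  R_phenolic foam = (1/6.23 − 1/6.68)/(4πk) = 0.01081/(4π·0.0226) = 0.03807 K/W
  R_conv,out = 1/(4πr²h) = 1/(4π·6.68²·12.7) = 1.404×10^-4 K/W
ΣR = 2.064×10^-6 + 6.408×10^-7 + 0.03807 + 1.404×10^-4 = 0.03821 K/W
Q = ΔT/ΣR = (-156 °C − 18.4 °C)/0.03821 = -4560 W
(Negative Q ⇒ heat flows inward; heat gain = 4560 W.)

Q = 4560 W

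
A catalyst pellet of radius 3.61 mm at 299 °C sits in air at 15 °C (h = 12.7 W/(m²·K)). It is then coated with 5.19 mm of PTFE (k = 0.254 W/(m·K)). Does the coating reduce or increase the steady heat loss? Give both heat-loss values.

increases: 0.591 → 2.15 W

Critical radius for a sphere: r_cr = 2k/h = 0.0400 m = 4.00 cm.
Outer radius after coating: r₂ = 0.00361 + 0.00519 = 0.00880 m.
Since r₁ < r_cr and r₂ ≤ r_cr, the coating moves toward the maximum at r_cr — heat loss rises.
Bare: R = 1/(4πr₁²h) = 480.8 K/W; Q = 284/480.8 = 0.591 W.
Coated: R = R_cond + R_conv = 132.1 K/W; Q = 284/132.1 = 2.15 W.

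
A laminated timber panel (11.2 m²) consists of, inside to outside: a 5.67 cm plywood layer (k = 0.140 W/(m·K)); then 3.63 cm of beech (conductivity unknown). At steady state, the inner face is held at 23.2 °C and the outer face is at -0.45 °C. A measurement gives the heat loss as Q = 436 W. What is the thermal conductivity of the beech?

k = 0.179 W/m·K

ΣR = ΔT/Q = |23.2 − -0.45|/436 = 0.05424 K/W
Known resistances:
  R_plywood = L/(kA) = 0.0567/(0.140·11.2) = 0.03616 K/W
R_beech = ΣR − ΣR_known = 0.05424 − 0.03616 = 0.01808 K/W
L/(kA) = 0.01808 ⇒ k = 0.0363/(0.01808·11.2) = 0.179 W/m·K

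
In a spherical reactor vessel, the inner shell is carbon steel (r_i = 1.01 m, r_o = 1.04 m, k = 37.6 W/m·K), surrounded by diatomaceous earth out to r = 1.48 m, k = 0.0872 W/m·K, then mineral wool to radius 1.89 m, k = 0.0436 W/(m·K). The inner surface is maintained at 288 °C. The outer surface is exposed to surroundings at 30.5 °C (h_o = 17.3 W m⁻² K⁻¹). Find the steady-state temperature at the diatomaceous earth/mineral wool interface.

Treat each layer as a resistance in series:
  R_carbon steel = (1/1.01 − 1/1.04)/(4πk) = 0.02856/(4π·37.6) = 6.045×10^-5 K/W
  R_diatomaceous earth = (1/1.04 − 1/1.48)/(4πk) = 0.2859/(4π·0.0872) = 0.2609 K/W
  R_mineral wool = (1/1.48 − 1/1.89)/(4πk) = 0.1466/(4π·0.0436) = 0.2675 K/W
  R_conv,out = 1/(4πr²h) = 1/(4π·1.89²·17.3) = 0.001288 K/W
ΣR = 6.045×10^-5 + 0.2609 + 0.2675 + 0.001288 = 0.5297 K/W
Q = ΔT/ΣR = (288 °C − 30.5 °C)/0.5297 = 486.1 W
From the inner boundary to the diatomaceous earth/mineral wool interface, ΣR_partial = 0.2610 K/W.
T_interface = T_in − Q·ΣR_partial = 288 °C − (486.1)(0.2610) = 161 °C

T = 161 °C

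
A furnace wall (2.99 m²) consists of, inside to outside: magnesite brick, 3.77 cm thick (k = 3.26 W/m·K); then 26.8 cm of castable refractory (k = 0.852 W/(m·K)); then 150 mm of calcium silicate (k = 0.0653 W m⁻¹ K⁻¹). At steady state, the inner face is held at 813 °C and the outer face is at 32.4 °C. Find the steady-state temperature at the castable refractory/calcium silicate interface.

T = 716 °C

Resistance network (inner→outer):
  R_magnesite brick = L/(kA) = 0.0377/(3.26·2.99) = 0.003868 K/W
  R_castable refractory = L/(kA) = 0.268/(0.852·2.99) = 0.1052 K/W
  R_calcium silicate = L/(kA) = 0.150/(0.0653·2.99) = 0.7683 K/W
ΣR = 0.003868 + 0.1052 + 0.7683 = 0.8774 K/W
Q = ΔT/ΣR = (813 °C − 32.4 °C)/0.8774 = 889.7 W
From the inner boundary to the castable refractory/calcium silicate interface, ΣR_partial = 0.1091 K/W.
T_interface = T_in − Q·ΣR_partial = 813 °C − (889.7)(0.1091) = 716 °C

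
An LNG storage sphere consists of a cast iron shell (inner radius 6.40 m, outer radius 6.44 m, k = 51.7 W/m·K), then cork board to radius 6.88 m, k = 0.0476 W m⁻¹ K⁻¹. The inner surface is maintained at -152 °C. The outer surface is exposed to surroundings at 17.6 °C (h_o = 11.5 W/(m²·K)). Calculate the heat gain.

Q = 10100 W

Resistance network (inner→outer):
  R_cast iron = (1/6.40 − 1/6.44)/(4πk) = 9.705×10^-4/(4π·51.7) = 1.494×10^-6 K/W
  R_cork board = (1/6.44 − 1/6.88)/(4πk) = 0.009931/(4π·0.0476) = 0.01660 K/W
  R_conv,out = 1/(4πr²h) = 1/(4π·6.88²·11.5) = 1.462×10^-4 K/W
ΣR = 1.494×10^-6 + 0.01660 + 1.462×10^-4 = 0.01675 K/W
Q = ΔT/ΣR = (-152 °C − 17.6 °C)/0.01675 = -10100 W
(Negative Q ⇒ heat flows inward; heat gain = 10100 W.)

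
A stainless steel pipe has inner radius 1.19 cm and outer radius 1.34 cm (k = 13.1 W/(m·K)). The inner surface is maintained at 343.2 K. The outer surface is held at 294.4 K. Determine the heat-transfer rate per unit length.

Q' = 2πk·ΔT/ln(r₂/r₁) = 2π × 13.1 × 48.8 / ln(0.0134/0.0119) = 33800 W/m

Q' = 33800 W/m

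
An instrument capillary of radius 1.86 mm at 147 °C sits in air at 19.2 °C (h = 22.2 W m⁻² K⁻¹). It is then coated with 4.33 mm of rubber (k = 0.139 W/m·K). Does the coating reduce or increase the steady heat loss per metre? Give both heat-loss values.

Critical radius for a cylinder: r_cr = k/h = 0.00626 m = 0.626 cm.
Outer radius after coating: r₂ = 0.00186 + 0.00433 = 0.00619 m.
Since r₁ < r_cr and r₂ ≤ r_cr, the coating moves toward the maximum at r_cr — heat loss rises.
Bare: R = 1/(2πr₁h) = 3.854 m·K/W; Q = 127.8/3.854 = 33.2 W/m.
Coated: R = R_cond + R_conv = 2.535 m·K/W; Q = 127.8/2.535 = 50.4 W/m.

increases: 33.2 → 50.4 W/m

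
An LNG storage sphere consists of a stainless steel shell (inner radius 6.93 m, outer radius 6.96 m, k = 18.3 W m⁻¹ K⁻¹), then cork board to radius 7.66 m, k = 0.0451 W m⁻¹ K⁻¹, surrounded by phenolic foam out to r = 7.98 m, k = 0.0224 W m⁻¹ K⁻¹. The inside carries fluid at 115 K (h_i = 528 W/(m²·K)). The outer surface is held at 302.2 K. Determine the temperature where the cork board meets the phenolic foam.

T = 218.9 K

Treat each layer as a resistance in series:
  R_conv,in = 1/(4πr²h) = 1/(4π·6.93²·528) = 3.138×10^-6 K/W
  R_stainless steel = (1/6.93 − 1/6.96)/(4πk) = 6.220×10^-4/(4π·18.3) = 2.705×10^-6 K/W
  R_cork board = (1/6.96 − 1/7.66)/(4πk) = 0.01313/(4π·0.0451) = 0.02317 K/W
  R_phenolic foam = (1/7.66 − 1/7.98)/(4πk) = 0.005235/(4π·0.0224) = 0.01860 K/W
ΣR = 3.138×10^-6 + 2.705×10^-6 + 0.02317 + 0.01860 = 0.04178 K/W
Q = ΔT/ΣR = (115 K − 302.2 K)/0.04178 = -4481 W
From the inner boundary to the cork board/phenolic foam interface, ΣR_partial = 0.02318 K/W.
T_interface = T_in − Q·ΣR_partial = 115 K − (-4481)(0.02318) = 218.9 K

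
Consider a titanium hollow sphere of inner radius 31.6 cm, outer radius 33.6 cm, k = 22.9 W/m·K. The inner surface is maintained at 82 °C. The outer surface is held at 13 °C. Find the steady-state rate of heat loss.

Q = 1.05×10^5 W

Q = 4πk·ΔT/(1/r₁ − 1/r₂) = 4π × 22.9 × 69 / (1/0.316 − 1/0.336) = 1.05×10^5 W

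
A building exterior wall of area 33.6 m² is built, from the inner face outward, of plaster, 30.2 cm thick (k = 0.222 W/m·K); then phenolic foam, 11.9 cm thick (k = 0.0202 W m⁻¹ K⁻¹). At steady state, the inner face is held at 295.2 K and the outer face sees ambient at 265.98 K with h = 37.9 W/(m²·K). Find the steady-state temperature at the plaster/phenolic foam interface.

T = 289.7 K

Treat each layer as a resistance in series:
  R_plaster = L/(kA) = 0.302/(0.222·33.6) = 0.04049 K/W
  R_phenolic foam = L/(kA) = 0.119/(0.0202·33.6) = 0.1753 K/W
  R_conv,out = 1/(hA) = 1/(37.9·33.6) = 7.853×10^-4 K/W
ΣR = 0.04049 + 0.1753 + 7.853×10^-4 = 0.2166 K/W
Q = ΔT/ΣR = (295.2 K − 265.98 K)/0.2166 = 134.9 W
From the inner boundary to the plaster/phenolic foam interface, ΣR_partial = 0.04049 K/W.
T_interface = T_in − Q·ΣR_partial = 295.2 K − (134.9)(0.04049) = 289.7 K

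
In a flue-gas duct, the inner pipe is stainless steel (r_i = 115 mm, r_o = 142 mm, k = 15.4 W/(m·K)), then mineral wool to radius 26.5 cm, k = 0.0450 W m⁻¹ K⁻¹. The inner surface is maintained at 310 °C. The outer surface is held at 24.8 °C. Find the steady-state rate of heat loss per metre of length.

Treat each layer as a resistance in series:
  R'_stainless steel = ln(0.142/0.115)/(2πk) = 0.2109/(2π·15.4) = 0.002180 m·K/W
  R'_mineral wool = ln(0.265/0.142)/(2πk) = 0.6239/(2π·0.0450) = 2.207 m·K/W
ΣR = 0.002180 + 2.207 = 2.209 m·K/W
Q' = ΔT/ΣR = (310 °C − 24.8 °C)/2.209 = 129 W/m

Q' = 129 W/m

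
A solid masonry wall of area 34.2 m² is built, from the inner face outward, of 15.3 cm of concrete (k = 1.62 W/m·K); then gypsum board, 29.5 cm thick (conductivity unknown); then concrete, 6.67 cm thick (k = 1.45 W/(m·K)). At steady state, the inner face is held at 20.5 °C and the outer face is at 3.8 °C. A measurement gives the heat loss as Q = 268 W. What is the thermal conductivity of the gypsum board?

ΣR = ΔT/Q = |20.5 − 3.8|/268 = 0.06231 K/W
Known resistances:
  R_concrete = L/(kA) = 0.153/(1.62·34.2) = 0.002762 K/W
  R_concrete = L/(kA) = 0.0667/(1.45·34.2) = 0.001345 K/W
R_gypsum board = ΣR − ΣR_known = 0.06231 − 0.004107 = 0.05820 K/W
L/(kA) = 0.05820 ⇒ k = 0.295/(0.05820·34.2) = 0.148 W/m·K

k = 0.148 W/m·K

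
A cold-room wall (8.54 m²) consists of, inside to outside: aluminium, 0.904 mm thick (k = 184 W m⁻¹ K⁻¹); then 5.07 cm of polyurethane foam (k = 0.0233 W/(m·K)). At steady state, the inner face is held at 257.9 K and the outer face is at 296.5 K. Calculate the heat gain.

Treat each layer as a resistance in series:
  R_aluminium = L/(kA) = 9.04×10^-4/(184·8.54) = 5.753×10^-7 K/W
  R_polyurethane foam = L/(kA) = 0.0507/(0.0233·8.54) = 0.2548 K/W
ΣR = 5.753×10^-7 + 0.2548 = 0.2548 K/W
Q = ΔT/ΣR = (257.9 K − 296.5 K)/0.2548 = -151 W
(Negative Q ⇒ heat flows inward; heat gain = 151 W.)

Q = 151 W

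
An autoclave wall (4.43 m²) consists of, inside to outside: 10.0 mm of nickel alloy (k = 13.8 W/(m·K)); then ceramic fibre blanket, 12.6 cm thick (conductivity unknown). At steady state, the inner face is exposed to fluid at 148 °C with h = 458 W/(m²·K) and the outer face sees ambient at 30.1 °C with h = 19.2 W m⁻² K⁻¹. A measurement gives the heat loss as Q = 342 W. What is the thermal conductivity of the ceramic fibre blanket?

k = 0.0856 W/m·K

ΣR = ΔT/Q = |148 − 30.1|/342 = 0.3447 K/W
Known resistances:
  R_conv,in = 1/(hA) = 1/(458·4.43) = 4.929×10^-4 K/W
  R_nickel alloy = L/(kA) = 0.0100/(13.8·4.43) = 1.636×10^-4 K/W
  R_conv,out = 1/(hA) = 1/(19.2·4.43) = 0.01176 K/W
R_ceramic fibre blanket = ΣR − ΣR_known = 0.3447 − 0.01242 = 0.3323 K/W
L/(kA) = 0.3323 ⇒ k = 0.126/(0.3323·4.43) = 0.0856 W/m·K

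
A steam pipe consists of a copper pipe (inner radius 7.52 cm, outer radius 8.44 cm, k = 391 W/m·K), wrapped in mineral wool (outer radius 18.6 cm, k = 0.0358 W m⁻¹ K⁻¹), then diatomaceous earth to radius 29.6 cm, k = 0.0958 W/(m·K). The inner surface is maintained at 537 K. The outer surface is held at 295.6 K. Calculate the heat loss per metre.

Series thermal resistances, inner to outer:
  R'_copper = ln(0.0844/0.0752)/(2πk) = 0.1154/(2π·391) = 4.698×10^-5 m·K/W
  R'_mineral wool = ln(0.186/0.0844)/(2πk) = 0.7902/(2π·0.0358) = 3.513 m·K/W
  R'_diatomaceous earth = ln(0.296/0.186)/(2πk) = 0.4646/(2π·0.0958) = 0.7719 m·K/W
ΣR = 4.698×10^-5 + 3.513 + 0.7719 = 4.285 m·K/W
Q' = ΔT/ΣR = (537 K − 295.6 K)/4.285 = 56.3 W/m

Q' = 56.3 W/m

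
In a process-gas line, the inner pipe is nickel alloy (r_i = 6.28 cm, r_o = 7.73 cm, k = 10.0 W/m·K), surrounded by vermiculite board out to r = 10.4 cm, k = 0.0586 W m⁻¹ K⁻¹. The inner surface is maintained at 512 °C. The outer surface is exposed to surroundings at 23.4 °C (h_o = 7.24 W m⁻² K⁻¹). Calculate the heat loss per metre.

Q' = 479 W/m

Treat each layer as a resistance in series:
  R'_nickel alloy = ln(0.0773/0.0628)/(2πk) = 0.2077/(2π·10.0) = 0.003306 m·K/W
  R'_vermiculite board = ln(0.104/0.0773)/(2πk) = 0.2967/(2π·0.0586) = 0.8058 m·K/W
  R'_conv,out = 1/(2πr h) = 1/(2π·0.104·7.24) = 0.2114 m·K/W
ΣR = 0.003306 + 0.8058 + 0.2114 = 1.021 m·K/W
Q' = ΔT/ΣR = (512 °C − 23.4 °C)/1.021 = 479 W/m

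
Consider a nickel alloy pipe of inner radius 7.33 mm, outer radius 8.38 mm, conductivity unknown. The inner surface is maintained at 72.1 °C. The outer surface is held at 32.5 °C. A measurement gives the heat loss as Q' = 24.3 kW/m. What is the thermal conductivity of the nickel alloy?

k = 13.1 W/m·K

ΣR = ΔT/Q' = |72.1 − 32.5|/24300 = 0.001630 m·K/W
ln(r₂/r₁)/(2πk) = 0.001630 ⇒ k = 0.1339/(2π·0.001630) = 13.1 W/m·K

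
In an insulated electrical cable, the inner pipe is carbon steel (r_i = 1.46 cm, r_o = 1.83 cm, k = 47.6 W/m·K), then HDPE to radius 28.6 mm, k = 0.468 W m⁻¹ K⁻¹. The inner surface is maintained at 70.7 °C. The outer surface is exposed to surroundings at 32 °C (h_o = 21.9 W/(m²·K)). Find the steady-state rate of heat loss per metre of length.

Treat each layer as a resistance in series:
  R'_carbon steel = ln(0.0183/0.0146)/(2πk) = 0.2259/(2π·47.6) = 7.552×10^-4 m·K/W
  R'_HDPE = ln(0.0286/0.0183)/(2πk) = 0.4465/(2π·0.468) = 0.1518 m·K/W
  R'_conv,out = 1/(2πr h) = 1/(2π·0.0286·21.9) = 0.2541 m·K/W
ΣR = 7.552×10^-4 + 0.1518 + 0.2541 = 0.4067 m·K/W
Q' = ΔT/ΣR = (70.7 °C − 32 °C)/0.4067 = 95.2 W/m

Q' = 95.2 W/m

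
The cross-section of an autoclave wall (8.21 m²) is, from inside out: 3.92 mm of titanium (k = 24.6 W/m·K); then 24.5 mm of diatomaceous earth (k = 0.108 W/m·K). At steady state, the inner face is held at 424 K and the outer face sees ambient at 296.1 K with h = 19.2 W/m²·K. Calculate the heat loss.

Q = 3760 W

Treat each layer as a resistance in series:
  R_titanium = L/(kA) = 0.00392/(24.6·8.21) = 1.941×10^-5 K/W
  R_diatomaceous earth = L/(kA) = 0.0245/(0.108·8.21) = 0.02763 K/W
  R_conv,out = 1/(hA) = 1/(19.2·8.21) = 0.006344 K/W
ΣR = 1.941×10^-5 + 0.02763 + 0.006344 = 0.03399 K/W
Q = ΔT/ΣR = (424 K − 296.1 K)/0.03399 = 3760 W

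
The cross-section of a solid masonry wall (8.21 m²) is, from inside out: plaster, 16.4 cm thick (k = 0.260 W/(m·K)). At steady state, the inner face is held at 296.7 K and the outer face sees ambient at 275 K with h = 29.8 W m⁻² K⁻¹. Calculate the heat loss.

Q = 268 W

Treat each layer as a resistance in series:
  R_plaster = L/(kA) = 0.164/(0.260·8.21) = 0.07683 K/W
  R_conv,out = 1/(hA) = 1/(29.8·8.21) = 0.004087 K/W
ΣR = 0.07683 + 0.004087 = 0.08092 K/W
Q = ΔT/ΣR = (296.7 K − 275 K)/0.08092 = 268 W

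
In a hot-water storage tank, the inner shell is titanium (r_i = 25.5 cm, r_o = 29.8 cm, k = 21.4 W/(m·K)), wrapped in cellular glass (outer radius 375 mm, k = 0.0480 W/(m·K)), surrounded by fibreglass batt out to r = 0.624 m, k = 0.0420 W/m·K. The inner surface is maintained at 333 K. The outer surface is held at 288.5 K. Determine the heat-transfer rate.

Q = 14.1 W

Resistance network (inner→outer):
  R_titanium = (1/0.255 − 1/0.298)/(4πk) = 0.5659/(4π·21.4) = 0.002104 K/W
  R_cellular glass = (1/0.298 − 1/0.375)/(4πk) = 0.6890/(4π·0.0480) = 1.142 K/W
  R_fibreglass batt = (1/0.375 − 1/0.624)/(4πk) = 1.064/(4π·0.0420) = 2.016 K/W
ΣR = 0.002104 + 1.142 + 2.016 = 3.160 K/W
Q = ΔT/ΣR = (333 K − 288.5 K)/3.160 = 14.1 W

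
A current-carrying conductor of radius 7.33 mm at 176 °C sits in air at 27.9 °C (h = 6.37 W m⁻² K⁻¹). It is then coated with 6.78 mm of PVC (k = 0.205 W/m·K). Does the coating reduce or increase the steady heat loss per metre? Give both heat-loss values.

Critical radius for a cylinder: r_cr = k/h = 0.0322 m = 3.22 cm.
Outer radius after coating: r₂ = 0.00733 + 0.00678 = 0.01411 m.
Since r₁ < r_cr and r₂ ≤ r_cr, the coating moves toward the maximum at r_cr — heat loss rises.
Bare: R = 1/(2πr₁h) = 3.409 m·K/W; Q = 148.1/3.409 = 43.4 W/m.
Coated: R = R_cond + R_conv = 2.279 m·K/W; Q = 148.1/2.279 = 65.0 W/m.

increases: 43.4 → 65.0 W/m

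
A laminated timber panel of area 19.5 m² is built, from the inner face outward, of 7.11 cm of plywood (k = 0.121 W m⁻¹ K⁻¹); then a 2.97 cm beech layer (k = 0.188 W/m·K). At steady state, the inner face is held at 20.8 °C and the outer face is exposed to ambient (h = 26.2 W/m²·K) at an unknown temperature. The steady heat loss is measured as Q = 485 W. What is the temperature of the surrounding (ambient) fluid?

Sum the resistances:
  R_plywood = L/(kA) = 0.0711/(0.121·19.5) = 0.03013 K/W
  R_beech = L/(kA) = 0.0297/(0.188·19.5) = 0.008101 K/W
  R_conv,out = 1/(hA) = 1/(26.2·19.5) = 0.001957 K/W
ΣR = 0.04019 K/W
ΔT = Q·ΣR = 485 × 0.04019 = 19.49 K
Heat flows outward, so T_out = T_in − ΔT = 20.8 − 19.49 = 1.31 °C

T_out = 1.31 °C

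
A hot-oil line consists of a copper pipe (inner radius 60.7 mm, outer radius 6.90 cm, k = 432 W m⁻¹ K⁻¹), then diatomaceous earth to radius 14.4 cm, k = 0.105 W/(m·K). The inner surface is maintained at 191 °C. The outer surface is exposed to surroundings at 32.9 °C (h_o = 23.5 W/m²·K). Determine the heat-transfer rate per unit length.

Series thermal resistances, inner to outer:
  R'_copper = ln(0.0690/0.0607)/(2πk) = 0.1282/(2π·432) = 4.722×10^-5 m·K/W
  R'_diatomaceous earth = ln(0.144/0.0690)/(2πk) = 0.7357/(2π·0.105) = 1.115 m·K/W
  R'_conv,out = 1/(2πr h) = 1/(2π·0.144·23.5) = 0.04703 m·K/W
ΣR = 4.722×10^-5 + 1.115 + 0.04703 = 1.162 m·K/W
Q' = ΔT/ΣR = (191 °C − 32.9 °C)/1.162 = 136 W/m

Q' = 136 W/m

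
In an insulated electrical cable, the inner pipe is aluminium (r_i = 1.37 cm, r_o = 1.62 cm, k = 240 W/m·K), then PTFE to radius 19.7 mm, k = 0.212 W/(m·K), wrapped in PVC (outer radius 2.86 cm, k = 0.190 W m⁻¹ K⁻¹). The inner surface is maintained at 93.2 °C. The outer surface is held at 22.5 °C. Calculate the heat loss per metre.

Series thermal resistances, inner to outer:
  R'_aluminium = ln(0.0162/0.0137)/(2πk) = 0.1676/(2π·240) = 1.112×10^-4 m·K/W
  R'_PTFE = ln(0.0197/0.0162)/(2πk) = 0.1956/(2π·0.212) = 0.1468 m·K/W
  R'_PVC = ln(0.0286/0.0197)/(2πk) = 0.3728/(2π·0.190) = 0.3123 m·K/W
ΣR = 1.112×10^-4 + 0.1468 + 0.3123 = 0.4592 m·K/W
Q' = ΔT/ΣR = (93.2 °C − 22.5 °C)/0.4592 = 154 W/m

Q' = 154 W/m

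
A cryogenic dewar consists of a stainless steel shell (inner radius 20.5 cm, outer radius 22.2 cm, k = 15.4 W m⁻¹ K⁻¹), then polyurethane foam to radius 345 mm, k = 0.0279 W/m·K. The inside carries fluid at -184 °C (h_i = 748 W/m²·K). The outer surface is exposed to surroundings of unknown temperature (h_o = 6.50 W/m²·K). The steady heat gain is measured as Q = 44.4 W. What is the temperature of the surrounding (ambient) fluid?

Sum the resistances:
  R_conv,in = 1/(4πr²h) = 1/(4π·0.205²·748) = 0.002532 K/W
  R_stainless steel = (1/0.205 − 1/0.222)/(4πk) = 0.3735/(4π·15.4) = 0.001930 K/W
  R_polyurethane foam = (1/0.222 − 1/0.345)/(4πk) = 1.606/(4π·0.0279) = 4.581 K/W
  R_conv,out = 1/(4πr²h) = 1/(4π·0.345²·6.50) = 0.1029 K/W
ΣR = 4.688 K/W
ΔT = Q·ΣR = 44.4 × 4.688 = 208.1 K
Heat flows inward, so T_out = T_in + ΔT = -184 + 208.1 = 24.1 °C

T_out = 24.1 °C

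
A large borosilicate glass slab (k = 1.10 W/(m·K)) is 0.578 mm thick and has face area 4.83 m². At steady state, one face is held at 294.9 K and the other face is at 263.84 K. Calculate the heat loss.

Q = kA·ΔT/L = 1.10 × 4.83 × |294.9 K − 263.84 K| / 5.78×10^-4 = 2.86×10^5 W

Q = 2.86×10^5 W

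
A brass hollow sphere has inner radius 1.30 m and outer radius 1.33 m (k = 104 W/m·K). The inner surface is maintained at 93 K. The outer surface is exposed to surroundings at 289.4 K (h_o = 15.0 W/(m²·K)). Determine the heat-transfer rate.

Q = 65200 W

Treat each layer as a resistance in series:
  R_brass = (1/1.30 − 1/1.33)/(4πk) = 0.01735/(4π·104) = 1.328×10^-5 K/W
  R_conv,out = 1/(4πr²h) = 1/(4π·1.33²·15.0) = 0.002999 K/W
ΣR = 1.328×10^-5 + 0.002999 = 0.003012 K/W
Q = ΔT/ΣR = (93 K − 289.4 K)/0.003012 = -65200 W
(Negative Q ⇒ heat flows inward; heat gain = 65200 W.)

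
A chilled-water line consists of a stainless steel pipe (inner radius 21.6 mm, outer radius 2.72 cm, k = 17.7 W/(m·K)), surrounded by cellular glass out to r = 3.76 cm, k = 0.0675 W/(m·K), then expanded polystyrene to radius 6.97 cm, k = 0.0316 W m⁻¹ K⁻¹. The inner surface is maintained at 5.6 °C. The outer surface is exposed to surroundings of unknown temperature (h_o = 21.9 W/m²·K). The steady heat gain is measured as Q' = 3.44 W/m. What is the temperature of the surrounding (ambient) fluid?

Sum the resistances:
  R'_stainless steel = ln(0.0272/0.0216)/(2πk) = 0.2305/(2π·17.7) = 0.002073 m·K/W
  R'_cellular glass = ln(0.0376/0.0272)/(2πk) = 0.3238/(2π·0.0675) = 0.7634 m·K/W
  R'_expanded polystyrene = ln(0.0697/0.0376)/(2πk) = 0.6172/(2π·0.0316) = 3.109 m·K/W
  R'_conv,out = 1/(2πr h) = 1/(2π·0.0697·21.9) = 0.1043 m·K/W
ΣR = 3.978 m·K/W
ΔT = Q'·ΣR = 3.44 × 3.978 = 13.68 K
Heat flows inward, so T_out = T_in + ΔT = 5.6 + 13.68 = 19.3 °C

T_out = 19.3 °C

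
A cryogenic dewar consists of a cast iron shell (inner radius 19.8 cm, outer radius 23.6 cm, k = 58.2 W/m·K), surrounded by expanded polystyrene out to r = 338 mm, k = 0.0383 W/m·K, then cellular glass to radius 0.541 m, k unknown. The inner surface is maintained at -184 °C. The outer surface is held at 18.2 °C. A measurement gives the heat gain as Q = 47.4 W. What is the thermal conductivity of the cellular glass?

k = 0.0549 W/m·K

ΣR = ΔT/Q = |-184 − 18.2|/47.4 = 4.266 K/W
Known resistances:
  R_cast iron = (1/0.198 − 1/0.236)/(4πk) = 0.8132/(4π·58.2) = 0.001112 K/W
  R_expanded polystyrene = (1/0.236 − 1/0.338)/(4πk) = 1.279/(4π·0.0383) = 2.657 K/W
R_cellular glass = ΣR − ΣR_known = 4.266 − 2.658 = 1.608 K/W
(1/r₁−1/r₂)/(4πk) = 1.608 ⇒ k = 1.110/(4π·1.608) = 0.0549 W/m·K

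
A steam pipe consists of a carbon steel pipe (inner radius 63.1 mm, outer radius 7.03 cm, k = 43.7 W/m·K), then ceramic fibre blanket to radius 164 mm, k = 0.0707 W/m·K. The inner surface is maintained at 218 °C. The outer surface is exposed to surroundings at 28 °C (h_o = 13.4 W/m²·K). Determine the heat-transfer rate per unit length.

Treat each layer as a resistance in series:
  R'_carbon steel = ln(0.0703/0.0631)/(2πk) = 0.1081/(2π·43.7) = 3.935×10^-4 m·K/W
  R'_ceramic fibre blanket = ln(0.164/0.0703)/(2πk) = 0.8471/(2π·0.0707) = 1.907 m·K/W
  R'_conv,out = 1/(2πr h) = 1/(2π·0.164·13.4) = 0.07242 m·K/W
ΣR = 3.935×10^-4 + 1.907 + 0.07242 = 1.980 m·K/W
Q' = ΔT/ΣR = (218 °C − 28 °C)/1.980 = 96.0 W/m

Q' = 96.0 W/m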